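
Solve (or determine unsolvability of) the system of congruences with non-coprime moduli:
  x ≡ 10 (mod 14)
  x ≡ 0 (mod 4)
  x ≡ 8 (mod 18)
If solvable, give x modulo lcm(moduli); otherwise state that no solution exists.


Moduli 14, 4, 18 are not pairwise coprime, so CRT works modulo lcm(m_i) when all pairwise compatibility conditions hold.
Pairwise compatibility: gcd(m_i, m_j) must divide a_i - a_j for every pair.
Merge one congruence at a time:
  Start: x ≡ 10 (mod 14).
  Combine with x ≡ 0 (mod 4): gcd(14, 4) = 2; 0 - 10 = -10, which IS divisible by 2, so compatible.
    Write x = 10 + 14·t and substitute into x ≡ 0 (mod 4): 14·t ≡ 0 − 10 = -10 (mod 4).
    Divide the congruence (and modulus) by g = 2: 7·t ≡ -5 (mod 2).
    Reduce coefficients mod 2: 1·t ≡ 1 (mod 2).
    So t ≡ 1 (mod 2).
    Then x = 10 + 14·1 = 24, valid modulo lcm(14, 4) = 28: x ≡ 24 (mod 28).
  Combine with x ≡ 8 (mod 18): gcd(28, 18) = 2; 8 - 24 = -16, which IS divisible by 2, so compatible.
    Write x = 24 + 28·t and substitute into x ≡ 8 (mod 18): 28·t ≡ 8 − 24 = -16 (mod 18).
    Divide the congruence (and modulus) by g = 2: 14·t ≡ -8 (mod 9).
    Reduce coefficients mod 9: 5·t ≡ 1 (mod 9).
    The inverse of 5 mod 9 is 2 (since 5·2 = 10 = 1·9 + 1), so t ≡ 2·1 = 2 ≡ 2 (mod 9).
    Then x = 24 + 28·2 = 80, valid modulo lcm(28, 18) = 252: x ≡ 80 (mod 252).
Verify: 80 mod 14 = 10, 80 mod 4 = 0, 80 mod 18 = 8.

x ≡ 80 (mod 252).


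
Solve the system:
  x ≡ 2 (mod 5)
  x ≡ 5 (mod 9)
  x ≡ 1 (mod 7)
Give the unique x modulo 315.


Moduli 5, 9, 7 are pairwise coprime; by CRT there is a unique solution modulo M = 5 · 9 · 7 = 315.
Solve pairwise, accumulating the modulus:
  Start with x ≡ 2 (mod 5).
  Combine with x ≡ 5 (mod 9): since gcd(5, 9) = 1, we get a unique residue mod 45.
    Write x = 2 + 5·t and substitute into x ≡ 5 (mod 9): 5·t ≡ 5 − 2 = 3 (mod 9).
    The inverse of 5 mod 9 is 2 (since 5·2 = 10 = 1·9 + 1), so t ≡ 2·3 = 6 ≡ 6 (mod 9).
    Then x = 2 + 5·6 = 32, valid modulo lcm(5, 9) = 45: x ≡ 32 (mod 45).
  Combine with x ≡ 1 (mod 7): since gcd(45, 7) = 1, we get a unique residue mod 315.
    Write x = 32 + 45·t and substitute into x ≡ 1 (mod 7): 45·t ≡ 1 − 32 = -31 (mod 7).
    Reduce coefficients mod 7: 3·t ≡ 4 (mod 7).
    The inverse of 3 mod 7 is 5 (since 3·5 = 15 = 2·7 + 1), so t ≡ 5·4 = 20 ≡ 6 (mod 7).
    Then x = 32 + 45·6 = 302, valid modulo lcm(45, 7) = 315: x ≡ 302 (mod 315).
Verify: 302 mod 5 = 2 ✓, 302 mod 9 = 5 ✓, 302 mod 7 = 1 ✓.

x ≡ 302 (mod 315).


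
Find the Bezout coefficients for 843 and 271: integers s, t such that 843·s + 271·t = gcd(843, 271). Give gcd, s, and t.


Euclidean algorithm on (843, 271) — divide until remainder is 0:
  843 = 3 · 271 + 30
  271 = 9 · 30 + 1
  30 = 30 · 1 + 0
gcd(843, 271) = 1.
Track Bezout coefficients alongside the remainders: start with r₀ = 843 = a·1 + b·0 (s = 1, t = 0) and r₁ = 271 = a·0 + b·1 (s = 0, t = 1); each new remainder r_{k+1} = r_{k-1} − q_k·r_k inherits s_{k+1} = s_{k-1} − q_k·s_k, t_{k+1} = t_{k-1} − q_k·t_k, so r_k = a·s_k + b·t_k at every step:
  q = 3: r = 30, s = 1 − 3·0 = 1, t = 0 − 3·1 = -3  (check: 843·1 + 271·(-3) = 30)
  q = 9: r = 1, s = 0 − 9·1 = -9, t = 1 − 9·(-3) = 28  (check: 843·(-9) + 271·28 = 1)
The row with r = 1 (the gcd) gives the Bezout coefficients s = -9, t = 28.
Result: 843 · (-9) + 271 · (28) = 1.

gcd(843, 271) = 1; s = -9, t = 28 (check: 843·(-9) + 271·28 = 1).


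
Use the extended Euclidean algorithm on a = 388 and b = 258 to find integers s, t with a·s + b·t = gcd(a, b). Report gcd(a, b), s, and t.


Euclidean algorithm on (388, 258) — divide until remainder is 0:
  388 = 1 · 258 + 130
  258 = 1 · 130 + 128
  130 = 1 · 128 + 2
  128 = 64 · 2 + 0
gcd(388, 258) = 2.
Track Bezout coefficients alongside the remainders: start with r₀ = 388 = a·1 + b·0 (s = 1, t = 0) and r₁ = 258 = a·0 + b·1 (s = 0, t = 1); each new remainder r_{k+1} = r_{k-1} − q_k·r_k inherits s_{k+1} = s_{k-1} − q_k·s_k, t_{k+1} = t_{k-1} − q_k·t_k, so r_k = a·s_k + b·t_k at every step:
  q = 1: r = 130, s = 1 − 1·0 = 1, t = 0 − 1·1 = -1  (check: 388·1 + 258·(-1) = 130)
  q = 1: r = 128, s = 0 − 1·1 = -1, t = 1 − 1·(-1) = 2  (check: 388·(-1) + 258·2 = 128)
  q = 1: r = 2, s = 1 − 1·(-1) = 2, t = -1 − 1·2 = -3  (check: 388·2 + 258·(-3) = 2)
The row with r = 2 (the gcd) gives the Bezout coefficients s = 2, t = -3.
Result: 388 · (2) + 258 · (-3) = 2.

gcd(388, 258) = 2; s = 2, t = -3 (check: 388·2 + 258·(-3) = 2).


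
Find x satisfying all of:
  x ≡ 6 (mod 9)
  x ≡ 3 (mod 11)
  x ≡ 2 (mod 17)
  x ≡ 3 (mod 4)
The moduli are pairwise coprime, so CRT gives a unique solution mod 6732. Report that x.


Product of moduli M = 9 · 11 · 17 · 4 = 6732.
Merge one congruence at a time:
  Start: x ≡ 6 (mod 9).
  Combine with x ≡ 3 (mod 11); new modulus lcm = 99.
    Write x = 6 + 9·t and substitute into x ≡ 3 (mod 11): 9·t ≡ 3 − 6 = -3 (mod 11).
    Reduce coefficients mod 11: 9·t ≡ 8 (mod 11).
    The inverse of 9 mod 11 is 5 (since 9·5 = 45 = 4·11 + 1), so t ≡ 5·8 = 40 ≡ 7 (mod 11).
    Then x = 6 + 9·7 = 69, valid modulo lcm(9, 11) = 99: x ≡ 69 (mod 99).
  Combine with x ≡ 2 (mod 17); new modulus lcm = 1683.
    Write x = 69 + 99·t and substitute into x ≡ 2 (mod 17): 99·t ≡ 2 − 69 = -67 (mod 17).
    Reduce coefficients mod 17: 14·t ≡ 1 (mod 17).
    The inverse of 14 mod 17 is 11 (since 14·11 = 154 = 9·17 + 1), so t ≡ 11·1 = 11 ≡ 11 (mod 17).
    Then x = 69 + 99·11 = 1158, valid modulo lcm(99, 17) = 1683: x ≡ 1158 (mod 1683).
  Combine with x ≡ 3 (mod 4); new modulus lcm = 6732.
    Write x = 1158 + 1683·t and substitute into x ≡ 3 (mod 4): 1683·t ≡ 3 − 1158 = -1155 (mod 4).
    Reduce coefficients mod 4: 3·t ≡ 1 (mod 4).
    The inverse of 3 mod 4 is 3 (since 3·3 = 9 = 2·4 + 1), so t ≡ 3·1 = 3 ≡ 3 (mod 4).
    Then x = 1158 + 1683·3 = 6207, valid modulo lcm(1683, 4) = 6732: x ≡ 6207 (mod 6732).
Verify against each original: 6207 mod 9 = 6, 6207 mod 11 = 3, 6207 mod 17 = 2, 6207 mod 4 = 3.

x ≡ 6207 (mod 6732).


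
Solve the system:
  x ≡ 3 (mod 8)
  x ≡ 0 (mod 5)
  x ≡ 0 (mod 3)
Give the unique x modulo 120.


Moduli 8, 5, 3 are pairwise coprime; by CRT there is a unique solution modulo M = 8 · 5 · 3 = 120.
Solve pairwise, accumulating the modulus:
  Start with x ≡ 3 (mod 8).
  Combine with x ≡ 0 (mod 5): since gcd(8, 5) = 1, we get a unique residue mod 40.
    Write x = 3 + 8·t and substitute into x ≡ 0 (mod 5): 8·t ≡ 0 − 3 = -3 (mod 5).
    Reduce coefficients mod 5: 3·t ≡ 2 (mod 5).
    The inverse of 3 mod 5 is 2 (since 3·2 = 6 = 1·5 + 1), so t ≡ 2·2 = 4 ≡ 4 (mod 5).
    Then x = 3 + 8·4 = 35, valid modulo lcm(8, 5) = 40: x ≡ 35 (mod 40).
  Combine with x ≡ 0 (mod 3): since gcd(40, 3) = 1, we get a unique residue mod 120.
    Write x = 35 + 40·t and substitute into x ≡ 0 (mod 3): 40·t ≡ 0 − 35 = -35 (mod 3).
    Reduce coefficients mod 3: 1·t ≡ 1 (mod 3).
    So t ≡ 1 (mod 3).
    Then x = 35 + 40·1 = 75, valid modulo lcm(40, 3) = 120: x ≡ 75 (mod 120).
Verify: 75 mod 8 = 3 ✓, 75 mod 5 = 0 ✓, 75 mod 3 = 0 ✓.

x ≡ 75 (mod 120).


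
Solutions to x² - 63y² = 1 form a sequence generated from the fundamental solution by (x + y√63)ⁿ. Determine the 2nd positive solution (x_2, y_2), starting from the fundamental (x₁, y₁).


Step 1: Find the fundamental solution (x₁, y₁) of x² - 63y² = 1.
  Expand √63 as a continued fraction. a₀ = ⌊√63⌋ = 7; iterate m_{k+1} = d_k·a_k − m_k, d_{k+1} = (63 − m_{k+1}²)/d_k, a_{k+1} = ⌊(a₀ + m_{k+1})/d_{k+1}⌋ (starting m₀ = 0, d₀ = 1), with convergents p_k = a_k·p_{k-1} + p_{k-2}, q_k = a_k·q_{k-1} + q_{k-2} (p₋₁ = 1, q₋₁ = 0):
  k = 0: a₀ = 7; p₀/q₀ = 7/1; p₀² − 63·q₀² = 49 − 63 = -14.
  k = 1: m = 7, d = 14, a = ⌊(7 + 7)/14⌋ = 1; p/q = (1·7 + 1)/(1·1 + 0) = 8/1; p² − 63·q² = 64 − 63 = 1.
  The first convergent with p² − 63·q² = 1 gives the fundamental solution (x₁, y₁) = (8, 1).
Step 2: Apply the recurrence (x_{n+1}, y_{n+1}) = (x₁x_n + 63y₁y_n, x₁y_n + y₁x_n) repeatedly.
  From (x_1, y_1) = (8, 1): x_2 = 8·8 + 63·1·1 = 127; y_2 = 8·1 + 1·8 = 16.
Step 3: Verify x_2² - 63·y_2² = 16129 - 16128 = 1 (should be 1). ✓

(x_1, y_1) = (8, 1); (x_2, y_2) = (127, 16).


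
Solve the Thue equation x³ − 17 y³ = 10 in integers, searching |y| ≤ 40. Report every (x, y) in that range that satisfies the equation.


The equation is x³ - 17y³ = 10. For fixed y, x³ = 17·y³ + 10, so a solution requires the RHS to be a perfect cube.
Strategy: iterate y from -40 to 40, compute RHS = 17·y³ + 10, and check whether it is a (positive or negative) perfect cube.
Check small values of y:
  y = 0: RHS = 10 is not a perfect cube.
  y = 1: RHS = 27 = (3)³ ⇒ x = 3 works.
  y = -1: RHS = -7 is not a perfect cube.
  y = 2: RHS = 146 is not a perfect cube.
  y = -2: RHS = -126 is not a perfect cube.
  y = 3: RHS = 469 is not a perfect cube.
  y = -3: RHS = -449 is not a perfect cube.
Continuing the search up to |y| = 40 finds no further solutions beyond those listed.
Collected solutions: (3, 1).

Solutions (with |y| ≤ 40): (3, 1).


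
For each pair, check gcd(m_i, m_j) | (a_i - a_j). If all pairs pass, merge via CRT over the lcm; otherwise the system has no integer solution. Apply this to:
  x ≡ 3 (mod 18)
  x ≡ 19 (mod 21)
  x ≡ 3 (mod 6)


Moduli 18, 21, 6 are not pairwise coprime, so CRT works modulo lcm(m_i) when all pairwise compatibility conditions hold.
Pairwise compatibility: gcd(m_i, m_j) must divide a_i - a_j for every pair.
Merge one congruence at a time:
  Start: x ≡ 3 (mod 18).
  Combine with x ≡ 19 (mod 21): gcd(18, 21) = 3, and 19 - 3 = 16 is NOT divisible by 3.
    ⇒ system is inconsistent (no integer solution).

No solution (the system is inconsistent).


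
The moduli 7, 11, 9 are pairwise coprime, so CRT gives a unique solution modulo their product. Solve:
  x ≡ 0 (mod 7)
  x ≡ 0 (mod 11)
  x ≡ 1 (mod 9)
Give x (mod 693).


Moduli 7, 11, 9 are pairwise coprime; by CRT there is a unique solution modulo M = 7 · 11 · 9 = 693.
Solve pairwise, accumulating the modulus:
  Start with x ≡ 0 (mod 7).
  Combine with x ≡ 0 (mod 11): since gcd(7, 11) = 1, we get a unique residue mod 77.
    Write x = 0 + 7·t and substitute into x ≡ 0 (mod 11): 7·t ≡ 0 − 0 = 0 (mod 11).
    The inverse of 7 mod 11 is 8 (since 7·8 = 56 = 5·11 + 1), so t ≡ 8·0 = 0 ≡ 0 (mod 11).
    Then x = 0 + 7·0 = 0, valid modulo lcm(7, 11) = 77: x ≡ 0 (mod 77).
  Combine with x ≡ 1 (mod 9): since gcd(77, 9) = 1, we get a unique residue mod 693.
    Write x = 0 + 77·t and substitute into x ≡ 1 (mod 9): 77·t ≡ 1 − 0 = 1 (mod 9).
    Reduce coefficients mod 9: 5·t ≡ 1 (mod 9).
    The inverse of 5 mod 9 is 2 (since 5·2 = 10 = 1·9 + 1), so t ≡ 2·1 = 2 ≡ 2 (mod 9).
    Then x = 0 + 77·2 = 154, valid modulo lcm(77, 9) = 693: x ≡ 154 (mod 693).
Verify: 154 mod 7 = 0 ✓, 154 mod 11 = 0 ✓, 154 mod 9 = 1 ✓.

x ≡ 154 (mod 693).


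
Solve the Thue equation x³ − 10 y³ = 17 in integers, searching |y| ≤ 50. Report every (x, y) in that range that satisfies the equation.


The equation is x³ - 10y³ = 17. For fixed y, x³ = 10·y³ + 17, so a solution requires the RHS to be a perfect cube.
Strategy: iterate y from -50 to 50, compute RHS = 10·y³ + 17, and check whether it is a (positive or negative) perfect cube.
Check small values of y:
  y = 0: RHS = 17 is not a perfect cube.
  y = 1: RHS = 27 = (3)³ ⇒ x = 3 works.
  y = -1: RHS = 7 is not a perfect cube.
  y = 2: RHS = 97 is not a perfect cube.
  y = -2: RHS = -63 is not a perfect cube.
  y = 3: RHS = 287 is not a perfect cube.
  y = -3: RHS = -253 is not a perfect cube.
Continuing the search up to |y| = 50 finds no further solutions beyond those listed.
Collected solutions: (3, 1).

Solutions (with |y| ≤ 50): (3, 1).


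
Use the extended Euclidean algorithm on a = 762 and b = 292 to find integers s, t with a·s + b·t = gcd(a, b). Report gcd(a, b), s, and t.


Euclidean algorithm on (762, 292) — divide until remainder is 0:
  762 = 2 · 292 + 178
  292 = 1 · 178 + 114
  178 = 1 · 114 + 64
  114 = 1 · 64 + 50
  64 = 1 · 50 + 14
  50 = 3 · 14 + 8
  14 = 1 · 8 + 6
  8 = 1 · 6 + 2
  6 = 3 · 2 + 0
gcd(762, 292) = 2.
Track Bezout coefficients alongside the remainders: start with r₀ = 762 = a·1 + b·0 (s = 1, t = 0) and r₁ = 292 = a·0 + b·1 (s = 0, t = 1); each new remainder r_{k+1} = r_{k-1} − q_k·r_k inherits s_{k+1} = s_{k-1} − q_k·s_k, t_{k+1} = t_{k-1} − q_k·t_k, so r_k = a·s_k + b·t_k at every step:
  q = 2: r = 178, s = 1 − 2·0 = 1, t = 0 − 2·1 = -2  (check: 762·1 + 292·(-2) = 178)
  q = 1: r = 114, s = 0 − 1·1 = -1, t = 1 − 1·(-2) = 3  (check: 762·(-1) + 292·3 = 114)
  q = 1: r = 64, s = 1 − 1·(-1) = 2, t = -2 − 1·3 = -5  (check: 762·2 + 292·(-5) = 64)
  q = 1: r = 50, s = -1 − 1·2 = -3, t = 3 − 1·(-5) = 8  (check: 762·(-3) + 292·8 = 50)
  q = 1: r = 14, s = 2 − 1·(-3) = 5, t = -5 − 1·8 = -13  (check: 762·5 + 292·(-13) = 14)
  q = 3: r = 8, s = -3 − 3·5 = -18, t = 8 − 3·(-13) = 47  (check: 762·(-18) + 292·47 = 8)
  q = 1: r = 6, s = 5 − 1·(-18) = 23, t = -13 − 1·47 = -60  (check: 762·23 + 292·(-60) = 6)
  q = 1: r = 2, s = -18 − 1·23 = -41, t = 47 − 1·(-60) = 107  (check: 762·(-41) + 292·107 = 2)
The row with r = 2 (the gcd) gives the Bezout coefficients s = -41, t = 107.
Result: 762 · (-41) + 292 · (107) = 2.

gcd(762, 292) = 2; s = -41, t = 107 (check: 762·(-41) + 292·107 = 2).


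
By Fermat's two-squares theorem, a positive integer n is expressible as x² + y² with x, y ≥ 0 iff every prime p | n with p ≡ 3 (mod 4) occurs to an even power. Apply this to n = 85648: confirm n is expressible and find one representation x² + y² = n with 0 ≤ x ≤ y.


Step 1: Factor n = 85648 = 2^4 · 53 · 101.
Step 2: Check the mod-4 condition on each prime factor: 2 = 2 (special); 53 ≡ 1 (mod 4), exponent 1; 101 ≡ 1 (mod 4), exponent 1.
All primes ≡ 3 (mod 4) appear to even exponent (or don't appear), so by the two-squares theorem n IS expressible as a sum of two squares.
Step 3: Build a representation. Group n = k² · m with k = 4 and m = 53 · 101 = 5353 (a product of primes ≡ 1 (mod 4)); a representation of m scales to one of n via (k·x)² + (k·y)² = k²(x² + y²). Each prime p ≡ 1 (mod 4) is itself a sum of two squares; find a² by testing p − a² for a perfect square:
  53: 53 − 1² = 52, 53 − 2² = 49 = 7² ⇒ 53 = 2² + 7².
  101: 101 − 1² = 100 = 10² ⇒ 101 = 1² + 10².
  Combine using the Brahmagupta–Fibonacci identity (a² + b²)(c² + d²) = (ac − bd)² + (ad + bc)² = (ac + bd)² + (ad − bc)²:
  53 · 101 = 5353: from (2² + 7²)(1² + 10²), take (2·1 − 7·10, 2·10 + 7·1) = (2 − 70, 20 + 7) = (-68, 27); dropping signs (only squares matter) gives (68, 27); check 68² + 27² = 4624 + 729 = 5353 ✓.
  Scale by k = 4: (4·68, 4·27) = (272, 108).
Step 4: Order so x ≤ y and verify: 108² + 272² = 11664 + 73984 = 85648 = n. ✓

n = 85648 = 108² + 272² (one valid representation with x ≤ y).


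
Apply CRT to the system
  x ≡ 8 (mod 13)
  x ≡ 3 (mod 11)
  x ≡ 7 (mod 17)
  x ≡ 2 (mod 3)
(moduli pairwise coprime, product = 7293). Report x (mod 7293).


Product of moduli M = 13 · 11 · 17 · 3 = 7293.
Merge one congruence at a time:
  Start: x ≡ 8 (mod 13).
  Combine with x ≡ 3 (mod 11); new modulus lcm = 143.
    Write x = 8 + 13·t and substitute into x ≡ 3 (mod 11): 13·t ≡ 3 − 8 = -5 (mod 11).
    Reduce coefficients mod 11: 2·t ≡ 6 (mod 11).
    The inverse of 2 mod 11 is 6 (since 2·6 = 12 = 1·11 + 1), so t ≡ 6·6 = 36 ≡ 3 (mod 11).
    Then x = 8 + 13·3 = 47, valid modulo lcm(13, 11) = 143: x ≡ 47 (mod 143).
  Combine with x ≡ 7 (mod 17); new modulus lcm = 2431.
    Write x = 47 + 143·t and substitute into x ≡ 7 (mod 17): 143·t ≡ 7 − 47 = -40 (mod 17).
    Reduce coefficients mod 17: 7·t ≡ 11 (mod 17).
    The inverse of 7 mod 17 is 5 (since 7·5 = 35 = 2·17 + 1), so t ≡ 5·11 = 55 ≡ 4 (mod 17).
    Then x = 47 + 143·4 = 619, valid modulo lcm(143, 17) = 2431: x ≡ 619 (mod 2431).
  Combine with x ≡ 2 (mod 3); new modulus lcm = 7293.
    Write x = 619 + 2431·t and substitute into x ≡ 2 (mod 3): 2431·t ≡ 2 − 619 = -617 (mod 3).
    Reduce coefficients mod 3: 1·t ≡ 1 (mod 3).
    So t ≡ 1 (mod 3).
    Then x = 619 + 2431·1 = 3050, valid modulo lcm(2431, 3) = 7293: x ≡ 3050 (mod 7293).
Verify against each original: 3050 mod 13 = 8, 3050 mod 11 = 3, 3050 mod 17 = 7, 3050 mod 3 = 2.

x ≡ 3050 (mod 7293).


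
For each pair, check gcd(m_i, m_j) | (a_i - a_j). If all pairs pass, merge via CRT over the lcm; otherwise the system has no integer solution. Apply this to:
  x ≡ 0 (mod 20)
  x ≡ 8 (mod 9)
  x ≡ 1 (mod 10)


Moduli 20, 9, 10 are not pairwise coprime, so CRT works modulo lcm(m_i) when all pairwise compatibility conditions hold.
Pairwise compatibility: gcd(m_i, m_j) must divide a_i - a_j for every pair.
Merge one congruence at a time:
  Start: x ≡ 0 (mod 20).
  Combine with x ≡ 8 (mod 9): gcd(20, 9) = 1; 8 - 0 = 8, which IS divisible by 1, so compatible.
    Write x = 0 + 20·t and substitute into x ≡ 8 (mod 9): 20·t ≡ 8 − 0 = 8 (mod 9).
    Reduce coefficients mod 9: 2·t ≡ 8 (mod 9).
    The inverse of 2 mod 9 is 5 (since 2·5 = 10 = 1·9 + 1), so t ≡ 5·8 = 40 ≡ 4 (mod 9).
    Then x = 0 + 20·4 = 80, valid modulo lcm(20, 9) = 180: x ≡ 80 (mod 180).
  Combine with x ≡ 1 (mod 10): gcd(180, 10) = 10, and 1 - 80 = -79 is NOT divisible by 10.
    ⇒ system is inconsistent (no integer solution).

No solution (the system is inconsistent).


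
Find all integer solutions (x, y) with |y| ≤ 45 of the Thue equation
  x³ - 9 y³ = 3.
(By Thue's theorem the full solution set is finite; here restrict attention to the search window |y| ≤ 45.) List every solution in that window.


The equation is x³ - 9y³ = 3. For fixed y, x³ = 9·y³ + 3, so a solution requires the RHS to be a perfect cube.
Strategy: iterate y from -45 to 45, compute RHS = 9·y³ + 3, and check whether it is a (positive or negative) perfect cube.
Check small values of y:
  y = 0: RHS = 3 is not a perfect cube.
  y = 1: RHS = 12 is not a perfect cube.
  y = -1: RHS = -6 is not a perfect cube.
  y = 2: RHS = 75 is not a perfect cube.
  y = -2: RHS = -69 is not a perfect cube.
  y = 3: RHS = 246 is not a perfect cube.
  y = -3: RHS = -240 is not a perfect cube.
Continuing the search up to |y| = 45 finds no solutions either.
No (x, y) in the scanned range satisfies the equation.

No integer solutions with |y| ≤ 45.


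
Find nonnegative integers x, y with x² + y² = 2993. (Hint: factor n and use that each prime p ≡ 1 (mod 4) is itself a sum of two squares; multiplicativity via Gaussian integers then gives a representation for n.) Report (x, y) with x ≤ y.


Step 1: Factor n = 2993 = 41 · 73.
Step 2: Check the mod-4 condition on each prime factor: 41 ≡ 1 (mod 4), exponent 1; 73 ≡ 1 (mod 4), exponent 1.
All primes ≡ 3 (mod 4) appear to even exponent (or don't appear), so by the two-squares theorem n IS expressible as a sum of two squares.
Step 3: Build a representation. Here n = 41 · 73 is a product of primes ≡ 1 (mod 4). Each prime p ≡ 1 (mod 4) is itself a sum of two squares; find a² by testing p − a² for a perfect square:
  41: 41 − 1² = 40, 41 − 2² = 37, 41 − 3² = 32, 41 − 4² = 25 = 5² ⇒ 41 = 4² + 5².
  73: 73 − 1² = 72, 73 − 2² = 69, 73 − 3² = 64 = 8² ⇒ 73 = 3² + 8².
  Combine using the Brahmagupta–Fibonacci identity (a² + b²)(c² + d²) = (ac − bd)² + (ad + bc)² = (ac + bd)² + (ad − bc)²:
  41 · 73 = 2993: from (4² + 5²)(3² + 8²), take (4·3 − 5·8, 4·8 + 5·3) = (12 − 40, 32 + 15) = (-28, 47); dropping signs (only squares matter) gives (28, 47); check 28² + 47² = 784 + 2209 = 2993 ✓.
Step 4: Order so x ≤ y and verify: 28² + 47² = 784 + 2209 = 2993 = n. ✓

n = 2993 = 28² + 47² (one valid representation with x ≤ y).


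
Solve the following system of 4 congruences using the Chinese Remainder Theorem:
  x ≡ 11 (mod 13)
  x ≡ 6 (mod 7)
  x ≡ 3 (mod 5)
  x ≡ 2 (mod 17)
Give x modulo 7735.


Product of moduli M = 13 · 7 · 5 · 17 = 7735.
Merge one congruence at a time:
  Start: x ≡ 11 (mod 13).
  Combine with x ≡ 6 (mod 7); new modulus lcm = 91.
    Write x = 11 + 13·t and substitute into x ≡ 6 (mod 7): 13·t ≡ 6 − 11 = -5 (mod 7).
    Reduce coefficients mod 7: 6·t ≡ 2 (mod 7).
    The inverse of 6 mod 7 is 6 (since 6·6 = 36 = 5·7 + 1), so t ≡ 6·2 = 12 ≡ 5 (mod 7).
    Then x = 11 + 13·5 = 76, valid modulo lcm(13, 7) = 91: x ≡ 76 (mod 91).
  Combine with x ≡ 3 (mod 5); new modulus lcm = 455.
    Write x = 76 + 91·t and substitute into x ≡ 3 (mod 5): 91·t ≡ 3 − 76 = -73 (mod 5).
    Reduce coefficients mod 5: 1·t ≡ 2 (mod 5).
    So t ≡ 2 (mod 5).
    Then x = 76 + 91·2 = 258, valid modulo lcm(91, 5) = 455: x ≡ 258 (mod 455).
  Combine with x ≡ 2 (mod 17); new modulus lcm = 7735.
    Write x = 258 + 455·t and substitute into x ≡ 2 (mod 17): 455·t ≡ 2 − 258 = -256 (mod 17).
    Reduce coefficients mod 17: 13·t ≡ 16 (mod 17).
    The inverse of 13 mod 17 is 4 (since 13·4 = 52 = 3·17 + 1), so t ≡ 4·16 = 64 ≡ 13 (mod 17).
    Then x = 258 + 455·13 = 6173, valid modulo lcm(455, 17) = 7735: x ≡ 6173 (mod 7735).
Verify against each original: 6173 mod 13 = 11, 6173 mod 7 = 6, 6173 mod 5 = 3, 6173 mod 17 = 2.

x ≡ 6173 (mod 7735).


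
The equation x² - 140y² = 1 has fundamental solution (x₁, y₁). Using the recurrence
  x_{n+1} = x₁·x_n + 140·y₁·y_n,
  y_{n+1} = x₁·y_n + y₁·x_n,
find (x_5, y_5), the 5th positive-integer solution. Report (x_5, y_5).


Step 1: Find the fundamental solution (x₁, y₁) of x² - 140y² = 1.
  Expand √140 as a continued fraction. a₀ = ⌊√140⌋ = 11; iterate m_{k+1} = d_k·a_k − m_k, d_{k+1} = (140 − m_{k+1}²)/d_k, a_{k+1} = ⌊(a₀ + m_{k+1})/d_{k+1}⌋ (starting m₀ = 0, d₀ = 1), with convergents p_k = a_k·p_{k-1} + p_{k-2}, q_k = a_k·q_{k-1} + q_{k-2} (p₋₁ = 1, q₋₁ = 0):
  k = 0: a₀ = 11; p₀/q₀ = 11/1; p₀² − 140·q₀² = 121 − 140 = -19.
  k = 1: m = 11, d = 19, a = ⌊(11 + 11)/19⌋ = 1; p/q = (1·11 + 1)/(1·1 + 0) = 12/1; p² − 140·q² = 144 − 140 = 4.
  k = 2: m = 8, d = 4, a = ⌊(11 + 8)/4⌋ = 4; p/q = (4·12 + 11)/(4·1 + 1) = 59/5; p² − 140·q² = 3481 − 3500 = -19.
  k = 3: m = 8, d = 19, a = ⌊(11 + 8)/19⌋ = 1; p/q = (1·59 + 12)/(1·5 + 1) = 71/6; p² − 140·q² = 5041 − 5040 = 1.
  The first convergent with p² − 140·q² = 1 gives the fundamental solution (x₁, y₁) = (71, 6).
Step 2: Apply the recurrence (x_{n+1}, y_{n+1}) = (x₁x_n + 140y₁y_n, x₁y_n + y₁x_n) repeatedly.
  From (x_1, y_1) = (71, 6): x_2 = 71·71 + 140·6·6 = 10081; y_2 = 71·6 + 6·71 = 852.
  From (x_2, y_2) = (10081, 852): x_3 = 71·10081 + 140·6·852 = 1431431; y_3 = 71·852 + 6·10081 = 120978.
  From (x_3, y_3) = (1431431, 120978): x_4 = 71·1431431 + 140·6·120978 = 203253121; y_4 = 71·120978 + 6·1431431 = 17178024.
  From (x_4, y_4) = (203253121, 17178024): x_5 = 71·203253121 + 140·6·17178024 = 28860511751; y_5 = 71·17178024 + 6·203253121 = 2439158430.
Step 3: Verify x_5² - 140·y_5² = 832929138529609086001 - 832929138529609086000 = 1 (should be 1). ✓

(x_1, y_1) = (71, 6); (x_5, y_5) = (28860511751, 2439158430).


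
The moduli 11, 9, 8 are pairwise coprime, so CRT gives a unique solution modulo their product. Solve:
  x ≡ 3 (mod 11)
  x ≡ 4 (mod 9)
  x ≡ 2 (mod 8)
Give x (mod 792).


Moduli 11, 9, 8 are pairwise coprime; by CRT there is a unique solution modulo M = 11 · 9 · 8 = 792.
Solve pairwise, accumulating the modulus:
  Start with x ≡ 3 (mod 11).
  Combine with x ≡ 4 (mod 9): since gcd(11, 9) = 1, we get a unique residue mod 99.
    Write x = 3 + 11·t and substitute into x ≡ 4 (mod 9): 11·t ≡ 4 − 3 = 1 (mod 9).
    Reduce coefficients mod 9: 2·t ≡ 1 (mod 9).
    The inverse of 2 mod 9 is 5 (since 2·5 = 10 = 1·9 + 1), so t ≡ 5·1 = 5 ≡ 5 (mod 9).
    Then x = 3 + 11·5 = 58, valid modulo lcm(11, 9) = 99: x ≡ 58 (mod 99).
  Combine with x ≡ 2 (mod 8): since gcd(99, 8) = 1, we get a unique residue mod 792.
    Write x = 58 + 99·t and substitute into x ≡ 2 (mod 8): 99·t ≡ 2 − 58 = -56 (mod 8).
    Reduce coefficients mod 8: 3·t ≡ 0 (mod 8).
    The inverse of 3 mod 8 is 3 (since 3·3 = 9 = 1·8 + 1), so t ≡ 3·0 = 0 ≡ 0 (mod 8).
    Then x = 58 + 99·0 = 58, valid modulo lcm(99, 8) = 792: x ≡ 58 (mod 792).
Verify: 58 mod 11 = 3 ✓, 58 mod 9 = 4 ✓, 58 mod 8 = 2 ✓.

x ≡ 58 (mod 792).


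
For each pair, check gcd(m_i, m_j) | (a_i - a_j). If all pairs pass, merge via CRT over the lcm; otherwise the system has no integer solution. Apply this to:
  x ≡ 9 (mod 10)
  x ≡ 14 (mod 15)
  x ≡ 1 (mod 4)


Moduli 10, 15, 4 are not pairwise coprime, so CRT works modulo lcm(m_i) when all pairwise compatibility conditions hold.
Pairwise compatibility: gcd(m_i, m_j) must divide a_i - a_j for every pair.
Merge one congruence at a time:
  Start: x ≡ 9 (mod 10).
  Combine with x ≡ 14 (mod 15): gcd(10, 15) = 5; 14 - 9 = 5, which IS divisible by 5, so compatible.
    Write x = 9 + 10·t and substitute into x ≡ 14 (mod 15): 10·t ≡ 14 − 9 = 5 (mod 15).
    Divide the congruence (and modulus) by g = 5: 2·t ≡ 1 (mod 3).
    The inverse of 2 mod 3 is 2 (since 2·2 = 4 = 1·3 + 1), so t ≡ 2·1 = 2 ≡ 2 (mod 3).
    Then x = 9 + 10·2 = 29, valid modulo lcm(10, 15) = 30: x ≡ 29 (mod 30).
  Combine with x ≡ 1 (mod 4): gcd(30, 4) = 2; 1 - 29 = -28, which IS divisible by 2, so compatible.
    Write x = 29 + 30·t and substitute into x ≡ 1 (mod 4): 30·t ≡ 1 − 29 = -28 (mod 4).
    Divide the congruence (and modulus) by g = 2: 15·t ≡ -14 (mod 2).
    Reduce coefficients mod 2: 1·t ≡ 0 (mod 2).
    So t ≡ 0 (mod 2).
    Then x = 29 + 30·0 = 29, valid modulo lcm(30, 4) = 60: x ≡ 29 (mod 60).
Verify: 29 mod 10 = 9, 29 mod 15 = 14, 29 mod 4 = 1.

x ≡ 29 (mod 60).


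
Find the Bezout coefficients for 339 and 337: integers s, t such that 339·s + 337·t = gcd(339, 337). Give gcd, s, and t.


Euclidean algorithm on (339, 337) — divide until remainder is 0:
  339 = 1 · 337 + 2
  337 = 168 · 2 + 1
  2 = 2 · 1 + 0
gcd(339, 337) = 1.
Track Bezout coefficients alongside the remainders: start with r₀ = 339 = a·1 + b·0 (s = 1, t = 0) and r₁ = 337 = a·0 + b·1 (s = 0, t = 1); each new remainder r_{k+1} = r_{k-1} − q_k·r_k inherits s_{k+1} = s_{k-1} − q_k·s_k, t_{k+1} = t_{k-1} − q_k·t_k, so r_k = a·s_k + b·t_k at every step:
  q = 1: r = 2, s = 1 − 1·0 = 1, t = 0 − 1·1 = -1  (check: 339·1 + 337·(-1) = 2)
  q = 168: r = 1, s = 0 − 168·1 = -168, t = 1 − 168·(-1) = 169  (check: 339·(-168) + 337·169 = 1)
The row with r = 1 (the gcd) gives the Bezout coefficients s = -168, t = 169.
Result: 339 · (-168) + 337 · (169) = 1.

gcd(339, 337) = 1; s = -168, t = 169 (check: 339·(-168) + 337·169 = 1).


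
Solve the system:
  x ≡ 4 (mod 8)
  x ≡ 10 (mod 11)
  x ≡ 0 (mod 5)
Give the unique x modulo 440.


Moduli 8, 11, 5 are pairwise coprime; by CRT there is a unique solution modulo M = 8 · 11 · 5 = 440.
Solve pairwise, accumulating the modulus:
  Start with x ≡ 4 (mod 8).
  Combine with x ≡ 10 (mod 11): since gcd(8, 11) = 1, we get a unique residue mod 88.
    Write x = 4 + 8·t and substitute into x ≡ 10 (mod 11): 8·t ≡ 10 − 4 = 6 (mod 11).
    The inverse of 8 mod 11 is 7 (since 8·7 = 56 = 5·11 + 1), so t ≡ 7·6 = 42 ≡ 9 (mod 11).
    Then x = 4 + 8·9 = 76, valid modulo lcm(8, 11) = 88: x ≡ 76 (mod 88).
  Combine with x ≡ 0 (mod 5): since gcd(88, 5) = 1, we get a unique residue mod 440.
    Write x = 76 + 88·t and substitute into x ≡ 0 (mod 5): 88·t ≡ 0 − 76 = -76 (mod 5).
    Reduce coefficients mod 5: 3·t ≡ 4 (mod 5).
    The inverse of 3 mod 5 is 2 (since 3·2 = 6 = 1·5 + 1), so t ≡ 2·4 = 8 ≡ 3 (mod 5).
    Then x = 76 + 88·3 = 340, valid modulo lcm(88, 5) = 440: x ≡ 340 (mod 440).
Verify: 340 mod 8 = 4 ✓, 340 mod 11 = 10 ✓, 340 mod 5 = 0 ✓.

x ≡ 340 (mod 440).


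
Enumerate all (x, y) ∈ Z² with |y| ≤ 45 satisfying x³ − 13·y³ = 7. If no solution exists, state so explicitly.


The equation is x³ - 13y³ = 7. For fixed y, x³ = 13·y³ + 7, so a solution requires the RHS to be a perfect cube.
Strategy: iterate y from -45 to 45, compute RHS = 13·y³ + 7, and check whether it is a (positive or negative) perfect cube.
Check small values of y:
  y = 0: RHS = 7 is not a perfect cube.
  y = 1: RHS = 20 is not a perfect cube.
  y = -1: RHS = -6 is not a perfect cube.
  y = 2: RHS = 111 is not a perfect cube.
  y = -2: RHS = -97 is not a perfect cube.
  y = 3: RHS = 358 is not a perfect cube.
  y = -3: RHS = -344 is not a perfect cube.
Continuing the search up to |y| = 45 finds no solutions either.
No (x, y) in the scanned range satisfies the equation.

No integer solutions with |y| ≤ 45.


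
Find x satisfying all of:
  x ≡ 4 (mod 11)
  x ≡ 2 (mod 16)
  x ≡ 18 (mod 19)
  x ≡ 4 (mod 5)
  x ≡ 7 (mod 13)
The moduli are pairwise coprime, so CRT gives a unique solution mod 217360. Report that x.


Product of moduli M = 11 · 16 · 19 · 5 · 13 = 217360.
Merge one congruence at a time:
  Start: x ≡ 4 (mod 11).
  Combine with x ≡ 2 (mod 16); new modulus lcm = 176.
    Write x = 4 + 11·t and substitute into x ≡ 2 (mod 16): 11·t ≡ 2 − 4 = -2 (mod 16).
    Reduce coefficients mod 16: 11·t ≡ 14 (mod 16).
    The inverse of 11 mod 16 is 3 (since 11·3 = 33 = 2·16 + 1), so t ≡ 3·14 = 42 ≡ 10 (mod 16).
    Then x = 4 + 11·10 = 114, valid modulo lcm(11, 16) = 176: x ≡ 114 (mod 176).
  Combine with x ≡ 18 (mod 19); new modulus lcm = 3344.
    Write x = 114 + 176·t and substitute into x ≡ 18 (mod 19): 176·t ≡ 18 − 114 = -96 (mod 19).
    Reduce coefficients mod 19: 5·t ≡ 18 (mod 19).
    The inverse of 5 mod 19 is 4 (since 5·4 = 20 = 1·19 + 1), so t ≡ 4·18 = 72 ≡ 15 (mod 19).
    Then x = 114 + 176·15 = 2754, valid modulo lcm(176, 19) = 3344: x ≡ 2754 (mod 3344).
  Combine with x ≡ 4 (mod 5); new modulus lcm = 16720.
    Write x = 2754 + 3344·t and substitute into x ≡ 4 (mod 5): 3344·t ≡ 4 − 2754 = -2750 (mod 5).
    Reduce coefficients mod 5: 4·t ≡ 0 (mod 5).
    The inverse of 4 mod 5 is 4 (since 4·4 = 16 = 3·5 + 1), so t ≡ 4·0 = 0 ≡ 0 (mod 5).
    Then x = 2754 + 3344·0 = 2754, valid modulo lcm(3344, 5) = 16720: x ≡ 2754 (mod 16720).
  Combine with x ≡ 7 (mod 13); new modulus lcm = 217360.
    Write x = 2754 + 16720·t and substitute into x ≡ 7 (mod 13): 16720·t ≡ 7 − 2754 = -2747 (mod 13).
    Reduce coefficients mod 13: 2·t ≡ 9 (mod 13).
    The inverse of 2 mod 13 is 7 (since 2·7 = 14 = 1·13 + 1), so t ≡ 7·9 = 63 ≡ 11 (mod 13).
    Then x = 2754 + 16720·11 = 186674, valid modulo lcm(16720, 13) = 217360: x ≡ 186674 (mod 217360).
Verify against each original: 186674 mod 11 = 4, 186674 mod 16 = 2, 186674 mod 19 = 18, 186674 mod 5 = 4, 186674 mod 13 = 7.

x ≡ 186674 (mod 217360).


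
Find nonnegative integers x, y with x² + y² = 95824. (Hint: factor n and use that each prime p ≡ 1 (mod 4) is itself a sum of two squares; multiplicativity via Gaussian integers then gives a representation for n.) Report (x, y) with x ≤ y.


Step 1: Factor n = 95824 = 2^4 · 53 · 113.
Step 2: Check the mod-4 condition on each prime factor: 2 = 2 (special); 53 ≡ 1 (mod 4), exponent 1; 113 ≡ 1 (mod 4), exponent 1.
All primes ≡ 3 (mod 4) appear to even exponent (or don't appear), so by the two-squares theorem n IS expressible as a sum of two squares.
Step 3: Build a representation. Group n = k² · m with k = 4 and m = 53 · 113 = 5989 (a product of primes ≡ 1 (mod 4)); a representation of m scales to one of n via (k·x)² + (k·y)² = k²(x² + y²). Each prime p ≡ 1 (mod 4) is itself a sum of two squares; find a² by testing p − a² for a perfect square:
  53: 53 − 1² = 52, 53 − 2² = 49 = 7² ⇒ 53 = 2² + 7².
  113: 113 − 1² = 112, 113 − 2² = 109, 113 − 3² = 104, 113 − 4² = 97, 113 − 5² = 88, 113 − 6² = 77, 113 − 7² = 64 = 8² ⇒ 113 = 7² + 8².
  Combine using the Brahmagupta–Fibonacci identity (a² + b²)(c² + d²) = (ac − bd)² + (ad + bc)² = (ac + bd)² + (ad − bc)²:
  53 · 113 = 5989: from (2² + 7²)(7² + 8²), take (2·7 − 7·8, 2·8 + 7·7) = (14 − 56, 16 + 49) = (-42, 65); dropping signs (only squares matter) gives (42, 65); check 42² + 65² = 1764 + 4225 = 5989 ✓.
  Scale by k = 4: (4·42, 4·65) = (168, 260).
Step 4: Order so x ≤ y and verify: 168² + 260² = 28224 + 67600 = 95824 = n. ✓

n = 95824 = 168² + 260² (one valid representation with x ≤ y).


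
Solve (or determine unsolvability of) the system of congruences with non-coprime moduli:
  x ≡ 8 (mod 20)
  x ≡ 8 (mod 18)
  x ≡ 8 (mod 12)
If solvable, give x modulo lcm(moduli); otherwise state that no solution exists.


Moduli 20, 18, 12 are not pairwise coprime, so CRT works modulo lcm(m_i) when all pairwise compatibility conditions hold.
Pairwise compatibility: gcd(m_i, m_j) must divide a_i - a_j for every pair.
Merge one congruence at a time:
  Start: x ≡ 8 (mod 20).
  Combine with x ≡ 8 (mod 18): gcd(20, 18) = 2; 8 - 8 = 0, which IS divisible by 2, so compatible.
    Write x = 8 + 20·t and substitute into x ≡ 8 (mod 18): 20·t ≡ 8 − 8 = 0 (mod 18).
    Divide the congruence (and modulus) by g = 2: 10·t ≡ 0 (mod 9).
    Reduce coefficients mod 9: 1·t ≡ 0 (mod 9).
    So t ≡ 0 (mod 9).
    Then x = 8 + 20·0 = 8, valid modulo lcm(20, 18) = 180: x ≡ 8 (mod 180).
  Combine with x ≡ 8 (mod 12): gcd(180, 12) = 12; 8 - 8 = 0, which IS divisible by 12, so compatible.
    Write x = 8 + 180·t and substitute into x ≡ 8 (mod 12): 180·t ≡ 8 − 8 = 0 (mod 12).
    Divide the congruence (and modulus) by g = 12: 15·t ≡ 0 (mod 1).
    Modulo 1 every t works; take t = 0.
    Then x = 8 + 180·0 = 8, valid modulo lcm(180, 12) = 180: x ≡ 8 (mod 180).
Verify: 8 mod 20 = 8, 8 mod 18 = 8, 8 mod 12 = 8.

x ≡ 8 (mod 180).


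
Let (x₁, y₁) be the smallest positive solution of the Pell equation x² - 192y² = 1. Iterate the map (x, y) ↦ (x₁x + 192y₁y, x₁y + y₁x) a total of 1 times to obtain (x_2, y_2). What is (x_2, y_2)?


Step 1: Find the fundamental solution (x₁, y₁) of x² - 192y² = 1.
  Expand √192 as a continued fraction. a₀ = ⌊√192⌋ = 13; iterate m_{k+1} = d_k·a_k − m_k, d_{k+1} = (192 − m_{k+1}²)/d_k, a_{k+1} = ⌊(a₀ + m_{k+1})/d_{k+1}⌋ (starting m₀ = 0, d₀ = 1), with convergents p_k = a_k·p_{k-1} + p_{k-2}, q_k = a_k·q_{k-1} + q_{k-2} (p₋₁ = 1, q₋₁ = 0):
  k = 0: a₀ = 13; p₀/q₀ = 13/1; p₀² − 192·q₀² = 169 − 192 = -23.
  k = 1: m = 13, d = 23, a = ⌊(13 + 13)/23⌋ = 1; p/q = (1·13 + 1)/(1·1 + 0) = 14/1; p² − 192·q² = 196 − 192 = 4.
  k = 2: m = 10, d = 4, a = ⌊(13 + 10)/4⌋ = 5; p/q = (5·14 + 13)/(5·1 + 1) = 83/6; p² − 192·q² = 6889 − 6912 = -23.
  k = 3: m = 10, d = 23, a = ⌊(13 + 10)/23⌋ = 1; p/q = (1·83 + 14)/(1·6 + 1) = 97/7; p² − 192·q² = 9409 − 9408 = 1.
  The first convergent with p² − 192·q² = 1 gives the fundamental solution (x₁, y₁) = (97, 7).
Step 2: Apply the recurrence (x_{n+1}, y_{n+1}) = (x₁x_n + 192y₁y_n, x₁y_n + y₁x_n) repeatedly.
  From (x_1, y_1) = (97, 7): x_2 = 97·97 + 192·7·7 = 18817; y_2 = 97·7 + 7·97 = 1358.
Step 3: Verify x_2² - 192·y_2² = 354079489 - 354079488 = 1 (should be 1). ✓

(x_1, y_1) = (97, 7); (x_2, y_2) = (18817, 1358).


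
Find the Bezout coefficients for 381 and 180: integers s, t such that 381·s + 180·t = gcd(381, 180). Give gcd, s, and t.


Euclidean algorithm on (381, 180) — divide until remainder is 0:
  381 = 2 · 180 + 21
  180 = 8 · 21 + 12
  21 = 1 · 12 + 9
  12 = 1 · 9 + 3
  9 = 3 · 3 + 0
gcd(381, 180) = 3.
Track Bezout coefficients alongside the remainders: start with r₀ = 381 = a·1 + b·0 (s = 1, t = 0) and r₁ = 180 = a·0 + b·1 (s = 0, t = 1); each new remainder r_{k+1} = r_{k-1} − q_k·r_k inherits s_{k+1} = s_{k-1} − q_k·s_k, t_{k+1} = t_{k-1} − q_k·t_k, so r_k = a·s_k + b·t_k at every step:
  q = 2: r = 21, s = 1 − 2·0 = 1, t = 0 − 2·1 = -2  (check: 381·1 + 180·(-2) = 21)
  q = 8: r = 12, s = 0 − 8·1 = -8, t = 1 − 8·(-2) = 17  (check: 381·(-8) + 180·17 = 12)
  q = 1: r = 9, s = 1 − 1·(-8) = 9, t = -2 − 1·17 = -19  (check: 381·9 + 180·(-19) = 9)
  q = 1: r = 3, s = -8 − 1·9 = -17, t = 17 − 1·(-19) = 36  (check: 381·(-17) + 180·36 = 3)
The row with r = 3 (the gcd) gives the Bezout coefficients s = -17, t = 36.
Result: 381 · (-17) + 180 · (36) = 3.

gcd(381, 180) = 3; s = -17, t = 36 (check: 381·(-17) + 180·36 = 3).


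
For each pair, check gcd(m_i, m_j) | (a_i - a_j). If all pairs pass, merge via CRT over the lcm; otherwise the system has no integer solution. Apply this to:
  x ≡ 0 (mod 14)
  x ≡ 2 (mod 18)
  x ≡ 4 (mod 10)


Moduli 14, 18, 10 are not pairwise coprime, so CRT works modulo lcm(m_i) when all pairwise compatibility conditions hold.
Pairwise compatibility: gcd(m_i, m_j) must divide a_i - a_j for every pair.
Merge one congruence at a time:
  Start: x ≡ 0 (mod 14).
  Combine with x ≡ 2 (mod 18): gcd(14, 18) = 2; 2 - 0 = 2, which IS divisible by 2, so compatible.
    Write x = 0 + 14·t and substitute into x ≡ 2 (mod 18): 14·t ≡ 2 − 0 = 2 (mod 18).
    Divide the congruence (and modulus) by g = 2: 7·t ≡ 1 (mod 9).
    The inverse of 7 mod 9 is 4 (since 7·4 = 28 = 3·9 + 1), so t ≡ 4·1 = 4 ≡ 4 (mod 9).
    Then x = 0 + 14·4 = 56, valid modulo lcm(14, 18) = 126: x ≡ 56 (mod 126).
  Combine with x ≡ 4 (mod 10): gcd(126, 10) = 2; 4 - 56 = -52, which IS divisible by 2, so compatible.
    Write x = 56 + 126·t and substitute into x ≡ 4 (mod 10): 126·t ≡ 4 − 56 = -52 (mod 10).
    Divide the congruence (and modulus) by g = 2: 63·t ≡ -26 (mod 5).
    Reduce coefficients mod 5: 3·t ≡ 4 (mod 5).
    The inverse of 3 mod 5 is 2 (since 3·2 = 6 = 1·5 + 1), so t ≡ 2·4 = 8 ≡ 3 (mod 5).
    Then x = 56 + 126·3 = 434, valid modulo lcm(126, 10) = 630: x ≡ 434 (mod 630).
Verify: 434 mod 14 = 0, 434 mod 18 = 2, 434 mod 10 = 4.

x ≡ 434 (mod 630).


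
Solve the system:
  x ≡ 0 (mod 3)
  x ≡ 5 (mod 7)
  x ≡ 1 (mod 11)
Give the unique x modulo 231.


Moduli 3, 7, 11 are pairwise coprime; by CRT there is a unique solution modulo M = 3 · 7 · 11 = 231.
Solve pairwise, accumulating the modulus:
  Start with x ≡ 0 (mod 3).
  Combine with x ≡ 5 (mod 7): since gcd(3, 7) = 1, we get a unique residue mod 21.
    Write x = 0 + 3·t and substitute into x ≡ 5 (mod 7): 3·t ≡ 5 − 0 = 5 (mod 7).
    The inverse of 3 mod 7 is 5 (since 3·5 = 15 = 2·7 + 1), so t ≡ 5·5 = 25 ≡ 4 (mod 7).
    Then x = 0 + 3·4 = 12, valid modulo lcm(3, 7) = 21: x ≡ 12 (mod 21).
  Combine with x ≡ 1 (mod 11): since gcd(21, 11) = 1, we get a unique residue mod 231.
    Write x = 12 + 21·t and substitute into x ≡ 1 (mod 11): 21·t ≡ 1 − 12 = -11 (mod 11).
    Reduce coefficients mod 11: 10·t ≡ 0 (mod 11).
    The inverse of 10 mod 11 is 10 (since 10·10 = 100 = 9·11 + 1), so t ≡ 10·0 = 0 ≡ 0 (mod 11).
    Then x = 12 + 21·0 = 12, valid modulo lcm(21, 11) = 231: x ≡ 12 (mod 231).
Verify: 12 mod 3 = 0 ✓, 12 mod 7 = 5 ✓, 12 mod 11 = 1 ✓.

x ≡ 12 (mod 231).


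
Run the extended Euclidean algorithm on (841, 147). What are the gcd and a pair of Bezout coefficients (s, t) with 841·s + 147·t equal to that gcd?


Euclidean algorithm on (841, 147) — divide until remainder is 0:
  841 = 5 · 147 + 106
  147 = 1 · 106 + 41
  106 = 2 · 41 + 24
  41 = 1 · 24 + 17
  24 = 1 · 17 + 7
  17 = 2 · 7 + 3
  7 = 2 · 3 + 1
  3 = 3 · 1 + 0
gcd(841, 147) = 1.
Track Bezout coefficients alongside the remainders: start with r₀ = 841 = a·1 + b·0 (s = 1, t = 0) and r₁ = 147 = a·0 + b·1 (s = 0, t = 1); each new remainder r_{k+1} = r_{k-1} − q_k·r_k inherits s_{k+1} = s_{k-1} − q_k·s_k, t_{k+1} = t_{k-1} − q_k·t_k, so r_k = a·s_k + b·t_k at every step:
  q = 5: r = 106, s = 1 − 5·0 = 1, t = 0 − 5·1 = -5  (check: 841·1 + 147·(-5) = 106)
  q = 1: r = 41, s = 0 − 1·1 = -1, t = 1 − 1·(-5) = 6  (check: 841·(-1) + 147·6 = 41)
  q = 2: r = 24, s = 1 − 2·(-1) = 3, t = -5 − 2·6 = -17  (check: 841·3 + 147·(-17) = 24)
  q = 1: r = 17, s = -1 − 1·3 = -4, t = 6 − 1·(-17) = 23  (check: 841·(-4) + 147·23 = 17)
  q = 1: r = 7, s = 3 − 1·(-4) = 7, t = -17 − 1·23 = -40  (check: 841·7 + 147·(-40) = 7)
  q = 2: r = 3, s = -4 − 2·7 = -18, t = 23 − 2·(-40) = 103  (check: 841·(-18) + 147·103 = 3)
  q = 2: r = 1, s = 7 − 2·(-18) = 43, t = -40 − 2·103 = -246  (check: 841·43 + 147·(-246) = 1)
The row with r = 1 (the gcd) gives the Bezout coefficients s = 43, t = -246.
Result: 841 · (43) + 147 · (-246) = 1.

gcd(841, 147) = 1; s = 43, t = -246 (check: 841·43 + 147·(-246) = 1).
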